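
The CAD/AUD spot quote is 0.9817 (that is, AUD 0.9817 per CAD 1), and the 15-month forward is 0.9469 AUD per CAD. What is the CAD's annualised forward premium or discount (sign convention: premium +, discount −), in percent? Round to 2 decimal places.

-2.84%

T = 15/12 years.
(F − S)/S = (0.9469 − 0.9817)/0.9817 = -0.0354487.
Per annum: -0.0354487 / (15/12) = -0.028359 = -2.84%.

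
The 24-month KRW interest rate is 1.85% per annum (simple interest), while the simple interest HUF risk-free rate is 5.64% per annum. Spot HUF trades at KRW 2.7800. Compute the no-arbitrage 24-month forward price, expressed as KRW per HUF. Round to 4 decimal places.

2.5906

T = 2 years.
Growth of 1 KRW over T: 1 + 0.0185×2 = 1.037000.
HUF accumulates by 1 + 0.0564×2 = 1.112800.
CIP: F = S · (grow KRW)/(grow HUF) = 2.78 × 1.037000/1.112800 = 2.590636 KRW per HUF.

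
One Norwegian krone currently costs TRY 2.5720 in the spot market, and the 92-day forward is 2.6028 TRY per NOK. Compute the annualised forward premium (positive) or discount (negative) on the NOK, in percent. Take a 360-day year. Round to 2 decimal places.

+4.69%

T = 92/360 years.
Period premium: (2.6028 − 2.572)/2.572 = 0.0119751.
Per annum: 0.0119751 / (92/360) = 0.046859 = 4.69%.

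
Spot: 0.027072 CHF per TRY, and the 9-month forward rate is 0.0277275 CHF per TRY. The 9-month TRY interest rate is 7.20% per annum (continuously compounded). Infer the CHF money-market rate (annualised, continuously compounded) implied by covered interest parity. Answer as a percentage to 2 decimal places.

10.39%

T = 9/12 years.
CIP gives F = S · g_CHF/g_TRY, so g_CHF/g_TRY = 0.0277275/0.027072 = 1.0242132.
The TRY side grows by e^(0.0720×9/12) = 1.0554846.
That pins the CHF growth at 1.0810413.
Take logs: ln 1.0810413 / (9/12) = 0.103900, so 10.39%.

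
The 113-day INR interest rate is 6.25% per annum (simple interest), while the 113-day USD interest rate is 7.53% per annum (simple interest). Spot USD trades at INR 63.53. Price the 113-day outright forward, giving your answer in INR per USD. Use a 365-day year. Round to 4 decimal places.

T = 113/365 years.
Growth of 1 INR over T: 1 + 0.0625×113/365 = 1.01934932.
Growth of 1 USD over T: 1 + 0.0753×113/365 = 1.02331205.
CIP: F = S · (grow INR)/(grow USD) = 63.53 × 1.01934932/1.02331205 = 63.283983 INR per USD.

63.2840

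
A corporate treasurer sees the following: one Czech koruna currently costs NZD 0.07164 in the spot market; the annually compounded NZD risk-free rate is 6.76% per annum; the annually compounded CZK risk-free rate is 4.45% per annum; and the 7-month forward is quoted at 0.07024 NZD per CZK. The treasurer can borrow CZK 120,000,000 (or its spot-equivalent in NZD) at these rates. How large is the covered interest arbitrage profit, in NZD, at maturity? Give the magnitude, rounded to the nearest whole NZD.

T = 7/12 years.
Invest the CZK and cover forward: 120,000,000 × 1.025722603 × 0.07024 = NZD 8,645,610.68.
Convert at spot and invest in NZD: 120,000,000 × 0.07164 × 1.038895016 = NZD 8,931,172.67.
The quoted forward undervalues CZK, so borrow CZK, convert to NZD at spot, deposit the NZD at 6.76%, and buy CZK forward at 0.07024 to cover the loan.
The gap between the two covered legs is NZD 285,562.

NZD 285,562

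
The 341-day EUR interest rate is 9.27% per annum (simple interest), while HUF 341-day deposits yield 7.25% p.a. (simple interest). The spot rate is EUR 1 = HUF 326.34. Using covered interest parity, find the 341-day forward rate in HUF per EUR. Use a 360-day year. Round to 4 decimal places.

T = 341/360 years.
HUF accumulates by 1 + 0.0725×341/360 = 1.068673611.
Growth of 1 EUR over T: 1 + 0.0927×341/360 = 1.0878075.
CIP: F = S · (grow HUF)/(grow EUR) = 326.34 × 1.068673611/1.0878075 = 320.599873 HUF per EUR.

320.5999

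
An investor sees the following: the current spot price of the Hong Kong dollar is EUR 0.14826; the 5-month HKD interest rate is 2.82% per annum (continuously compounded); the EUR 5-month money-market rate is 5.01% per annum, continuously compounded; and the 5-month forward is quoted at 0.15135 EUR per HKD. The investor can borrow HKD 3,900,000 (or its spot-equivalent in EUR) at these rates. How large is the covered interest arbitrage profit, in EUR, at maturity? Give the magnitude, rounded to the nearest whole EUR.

T = 5/12 years.
Keep in HKD, deliver into the forward: 3,900,000·1.0118193·0.15135 = EUR 597,241.52.
Swap to EUR now, deposit: 3,900,000·0.14826·1.02109441 = EUR 590,411.08.
The quoted forward overvalues HKD, so borrow EUR, buy HKD at spot, deposit the HKD at 2.82%, and sell the proceeds forward at 0.15135.
Arbitrage profit = |597,241.52 − 590,411.08| = EUR 6,830.

EUR 6,830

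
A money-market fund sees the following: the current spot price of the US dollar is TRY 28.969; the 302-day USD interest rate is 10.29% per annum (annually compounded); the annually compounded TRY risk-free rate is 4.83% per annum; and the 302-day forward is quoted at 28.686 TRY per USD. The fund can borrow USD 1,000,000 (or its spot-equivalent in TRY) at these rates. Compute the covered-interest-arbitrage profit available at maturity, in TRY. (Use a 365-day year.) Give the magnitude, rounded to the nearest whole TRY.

T = 302/365 years.
Route A — deposit USD, sell forward: 1,000,000 × 1.0844119206 × 28.686 = TRY 31,107,440.35.
Route B — convert at spot, deposit TRY: 1,000,000 × 28.969 × 1.0397997713 = TRY 30,121,959.57.
The quoted forward overvalues USD, so borrow TRY, buy USD at spot, deposit the USD at 10.29%, and sell the proceeds forward at 28.686.
Profit = 31,107,440.35 − 30,121,959.57 = TRY 985,481.

TRY 985,481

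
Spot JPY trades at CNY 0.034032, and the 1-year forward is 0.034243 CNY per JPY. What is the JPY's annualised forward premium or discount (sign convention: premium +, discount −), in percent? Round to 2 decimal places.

T = 1 year.
JPY trades forward at +0.62000% vs spot over the period.
Annualise by dividing by T: 0.0062000 / 1 = 0.006200 → 0.62%.

+0.62%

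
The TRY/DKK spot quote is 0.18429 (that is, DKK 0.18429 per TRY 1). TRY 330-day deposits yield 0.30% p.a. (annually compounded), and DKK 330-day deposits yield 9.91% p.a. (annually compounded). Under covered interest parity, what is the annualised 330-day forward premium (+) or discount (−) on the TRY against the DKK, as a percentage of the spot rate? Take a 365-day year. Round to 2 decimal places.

T = 330/365 years.
CIP forward (DKK per TRY) = 0.18429 × 1.0891862/1.0027119 = 0.20018325.
(F − S)/S ÷ T = (0.20018325 − 0.18429)/0.18429/(330/365) = 0.095387 → 9.54%.

+9.54%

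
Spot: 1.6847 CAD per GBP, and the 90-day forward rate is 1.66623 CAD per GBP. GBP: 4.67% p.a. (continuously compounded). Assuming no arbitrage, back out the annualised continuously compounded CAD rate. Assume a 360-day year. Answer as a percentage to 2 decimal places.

T = 90/360 years.
F/S = 1.66623/1.6847 = 0.9890366 = (growth of CAD) / (growth of GBP).
GBP growth factor: e^(0.0467×90/360) = 1.0117434.
So the CAD growth factor = 1.0006513.
Take logs: ln 1.0006513 / (90/360) = 0.002604, so 0.26%.

0.26%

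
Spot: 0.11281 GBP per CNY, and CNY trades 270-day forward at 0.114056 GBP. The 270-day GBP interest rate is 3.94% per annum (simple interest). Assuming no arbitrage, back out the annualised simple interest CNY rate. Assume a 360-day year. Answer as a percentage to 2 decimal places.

T = 270/360 years.
F/S = 0.114056/0.11281 = 1.0110451 = (growth of GBP) / (growth of CNY).
GBP growth factor: 1 + 0.0394×270/360 = 1.029550.
Hence g_CNY = 1.0183027.
r = (1.0183027 − 1)/(270/360) = 0.024404 → 2.44%.

2.44%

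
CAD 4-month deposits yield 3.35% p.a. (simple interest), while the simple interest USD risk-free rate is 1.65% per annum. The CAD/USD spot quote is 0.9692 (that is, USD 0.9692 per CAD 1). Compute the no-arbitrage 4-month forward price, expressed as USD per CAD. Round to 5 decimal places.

0.96377

T = 4/12 years.
USD growth factor: 1 + 0.0165×4/12 = 1.005500.
CAD accumulates by 1 + 0.0335×4/12 = 1.0111667.
Forward (USD per CAD) = 0.9692 × 1.005500 / 1.0111667 = 0.9637685.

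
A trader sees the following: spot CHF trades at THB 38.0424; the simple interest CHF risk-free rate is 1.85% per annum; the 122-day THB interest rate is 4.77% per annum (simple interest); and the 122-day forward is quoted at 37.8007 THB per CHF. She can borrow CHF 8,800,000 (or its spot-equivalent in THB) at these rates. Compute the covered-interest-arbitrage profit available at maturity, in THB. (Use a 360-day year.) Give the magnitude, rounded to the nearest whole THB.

T = 122/360 years.
Route A — deposit CHF, sell forward: 8,800,000 × 1.00626944444 × 37.8007 = THB 334,731,666.62.
Route B — convert at spot, deposit THB: 8,800,000 × 38.0424 × 1.016165 = THB 340,184,727.48.
The quoted forward undervalues CHF, so borrow CHF, convert to THB at spot, deposit the THB at 4.77%, and buy CHF forward at 37.8007 to cover the loan.
Profit = 340,184,727.48 − 334,731,666.62 = THB 5,453,061.

THB 5,453,061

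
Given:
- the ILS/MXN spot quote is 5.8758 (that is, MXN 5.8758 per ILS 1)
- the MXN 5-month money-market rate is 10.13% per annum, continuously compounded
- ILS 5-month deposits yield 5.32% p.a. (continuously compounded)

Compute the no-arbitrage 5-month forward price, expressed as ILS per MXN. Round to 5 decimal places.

T = 5/12 years.
MXN accumulates by e^(0.1013×5/12) = 1.0431118.
ILS growth factor: e^(0.0532×5/12) = 1.0224142.
Forward (MXN per ILS) = 5.8758 × 1.0431118 / 1.0224142 = 5.994749.
Quoted the other way: 1/5.994749 = 0.16681 ILS per MXN.

0.16681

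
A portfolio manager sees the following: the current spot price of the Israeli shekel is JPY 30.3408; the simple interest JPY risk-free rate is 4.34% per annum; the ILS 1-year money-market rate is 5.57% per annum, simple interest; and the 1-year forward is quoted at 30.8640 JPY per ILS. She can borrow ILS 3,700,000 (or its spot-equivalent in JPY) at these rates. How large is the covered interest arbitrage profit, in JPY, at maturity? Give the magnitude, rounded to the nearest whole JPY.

T = 1 year.
Route A — deposit ILS, sell forward: 3,700,000 × 1.055700 × 30.8640 = JPY 120,557,561.76.
Route B — convert at spot, deposit JPY: 3,700,000 × 30.3408 × 1.043400 = JPY 117,133,085.66.
The quoted forward overvalues ILS, so borrow JPY, buy ILS at spot, deposit the ILS at 5.57%, and sell the proceeds forward at 30.8640.
Arbitrage profit = |120,557,561.76 − 117,133,085.66| = JPY 3,424,476.

JPY 3,424,476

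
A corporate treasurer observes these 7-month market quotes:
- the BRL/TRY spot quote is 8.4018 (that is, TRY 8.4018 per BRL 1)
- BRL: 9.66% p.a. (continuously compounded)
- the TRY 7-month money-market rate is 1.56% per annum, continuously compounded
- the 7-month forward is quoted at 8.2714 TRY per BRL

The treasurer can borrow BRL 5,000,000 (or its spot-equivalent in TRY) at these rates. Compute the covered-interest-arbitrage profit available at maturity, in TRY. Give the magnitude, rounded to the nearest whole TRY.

T = 7/12 years.
Route A — deposit BRL, sell forward: 5,000,000 × 1.0579679077 × 8.2714 = TRY 43,754,378.76.
Route B — convert at spot, deposit TRY: 5,000,000 × 8.4018 × 1.0091415309 = TRY 42,393,026.57.
The quoted forward overvalues BRL, so borrow TRY, buy BRL at spot, deposit the BRL at 9.66%, and sell the proceeds forward at 8.2714.
Arbitrage profit = |43,754,378.76 − 42,393,026.57| = TRY 1,361,352.

TRY 1,361,352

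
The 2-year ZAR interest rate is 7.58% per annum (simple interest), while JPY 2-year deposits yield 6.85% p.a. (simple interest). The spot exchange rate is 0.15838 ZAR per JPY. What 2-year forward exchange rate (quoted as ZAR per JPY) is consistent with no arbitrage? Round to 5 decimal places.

0.16041

T = 2 years.
ZAR growth factor: 1 + 0.0758×2 = 1.151600.
Growth of 1 JPY over T: 1 + 0.0685×2 = 1.137000.
Forward (ZAR per JPY) = 0.15838 × 1.151600 / 1.137000 = 0.1604137.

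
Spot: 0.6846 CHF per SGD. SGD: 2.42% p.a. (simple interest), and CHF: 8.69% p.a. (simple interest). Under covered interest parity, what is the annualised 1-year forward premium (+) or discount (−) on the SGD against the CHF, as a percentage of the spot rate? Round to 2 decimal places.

T = 1 year.
No-arbitrage forward: 0.6846 × 1.086900 / 1.024200 = 0.7265102 CHF/SGD.
(F − S)/S ÷ T = (0.7265102 − 0.6846)/0.6846/1 = 0.061219 → 6.12%.

+6.12%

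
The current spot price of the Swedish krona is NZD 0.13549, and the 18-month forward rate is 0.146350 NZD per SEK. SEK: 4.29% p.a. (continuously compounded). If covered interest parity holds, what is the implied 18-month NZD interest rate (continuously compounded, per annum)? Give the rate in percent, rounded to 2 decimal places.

9.43%

T = 18/12 years.
CIP gives F = S · g_NZD/g_SEK, so g_NZD/g_SEK = 0.14635/0.13549 = 1.0801535.
The SEK side grows by e^(0.0429×18/12) = 1.0664656.
That pins the NZD growth at 1.1519466.
r = ln(1.1519466)/(18/12) = 0.094302 → 9.43%.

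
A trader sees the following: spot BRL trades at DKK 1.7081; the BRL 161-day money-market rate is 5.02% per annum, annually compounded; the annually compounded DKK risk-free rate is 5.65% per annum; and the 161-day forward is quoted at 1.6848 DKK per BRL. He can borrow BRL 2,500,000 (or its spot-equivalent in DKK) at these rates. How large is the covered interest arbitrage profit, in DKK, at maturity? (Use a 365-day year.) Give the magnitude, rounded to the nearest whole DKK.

T = 161/365 years.
Route A — deposit BRL, sell forward: 2,500,000 × 1.021840232 × 1.6848 = DKK 4,303,991.06.
Route B — convert at spot, deposit DKK: 2,500,000 × 1.7081 × 1.024539576 = DKK 4,375,040.12.
The quoted forward undervalues BRL, so borrow BRL, convert to DKK at spot, deposit the DKK at 5.65%, and buy BRL forward at 1.6848 to cover the loan.
The gap between the two covered legs is DKK 71,049.

DKK 71,049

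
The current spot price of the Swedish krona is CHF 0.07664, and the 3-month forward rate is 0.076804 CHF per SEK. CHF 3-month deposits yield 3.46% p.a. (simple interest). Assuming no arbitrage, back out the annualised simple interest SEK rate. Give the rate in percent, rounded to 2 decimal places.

2.60%

T = 3/12 years.
F/S = 0.076804/0.07664 = 1.0021399 = (growth of CHF) / (growth of SEK).
CHF growth factor: 1 + 0.0346×3/12 = 1.008650.
That pins the SEK growth at 1.0064962.
(1.0064962 − 1)/T = 0.025985, i.e. 2.60%.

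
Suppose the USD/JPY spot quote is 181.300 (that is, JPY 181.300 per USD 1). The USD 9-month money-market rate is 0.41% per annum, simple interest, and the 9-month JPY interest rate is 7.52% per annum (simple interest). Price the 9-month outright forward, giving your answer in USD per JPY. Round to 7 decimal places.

T = 9/12 years.
Growth of 1 JPY over T: 1 + 0.0752×9/12 = 1.056400.
USD growth factor: 1 + 0.0041×9/12 = 1.003075.
Forward (JPY per USD) = 181.3 × 1.056400 / 1.003075 = 190.9382.
Quoted the other way: 1/190.9382 = 0.0052373 USD per JPY.

0.0052373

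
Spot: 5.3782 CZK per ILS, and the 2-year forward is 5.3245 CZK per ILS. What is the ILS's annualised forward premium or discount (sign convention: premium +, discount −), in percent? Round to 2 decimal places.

-0.50%

T = 2 years.
ILS trades forward at -0.99848% vs spot over the period.
Per annum: -0.0099848 / 2 = -0.004992 = -0.50%.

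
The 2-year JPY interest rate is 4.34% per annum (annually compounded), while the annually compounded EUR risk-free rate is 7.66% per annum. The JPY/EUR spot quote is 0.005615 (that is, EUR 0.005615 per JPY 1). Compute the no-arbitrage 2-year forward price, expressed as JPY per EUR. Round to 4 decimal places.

T = 2 years.
EUR accumulates by (1 + 0.0766)^2 = 1.15906756.
JPY growth factor: (1 + 0.0434)^2 = 1.08868356.
CIP: F = S · (grow EUR)/(grow JPY) = 0.005615 × 1.15906756/1.08868356 = 0.00597801289 EUR per JPY.
Quoted the other way: 1/0.00597801289 = 167.2797 JPY per EUR.

167.2797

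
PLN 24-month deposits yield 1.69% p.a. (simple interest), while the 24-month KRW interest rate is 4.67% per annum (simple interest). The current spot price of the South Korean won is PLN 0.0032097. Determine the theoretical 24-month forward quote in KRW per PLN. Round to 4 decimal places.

T = 2 years.
PLN growth factor: 1 + 0.0169×2 = 1.033800.
KRW accumulates by 1 + 0.0467×2 = 1.093400.
CIP: F = S · (grow PLN)/(grow KRW) = 0.0032097 × 1.033800/1.093400 = 0.00303474288 PLN per KRW.
Invert for KRW per PLN: 1 / 0.00303474288 = 329.5172.

329.5172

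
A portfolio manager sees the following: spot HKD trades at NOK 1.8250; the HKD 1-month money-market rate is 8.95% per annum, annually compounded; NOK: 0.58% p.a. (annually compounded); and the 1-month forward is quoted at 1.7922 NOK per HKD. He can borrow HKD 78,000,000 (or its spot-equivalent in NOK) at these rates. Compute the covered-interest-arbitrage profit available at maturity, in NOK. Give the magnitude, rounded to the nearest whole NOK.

NOK 1,624,880

T = 1/12 years.
Keep in HKD, deliver into the forward: 78,000,000·1.00716881341·1.7922 = NOK 140,793,739.90.
Swap to NOK now, deposit: 78,000,000·1.8250·1.00048205321 = NOK 142,418,620.27.
The quoted forward undervalues HKD, so borrow HKD, convert to NOK at spot, deposit the NOK at 0.58%, and buy HKD forward at 1.7922 to cover the loan.
Arbitrage profit = |140,793,739.90 − 142,418,620.27| = NOK 1,624,880.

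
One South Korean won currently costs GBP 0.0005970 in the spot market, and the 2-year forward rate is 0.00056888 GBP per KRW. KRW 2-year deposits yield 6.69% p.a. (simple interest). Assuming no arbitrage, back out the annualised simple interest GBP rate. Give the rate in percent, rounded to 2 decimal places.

4.02%

T = 2 years.
F/S = 0.00056888/0.000597 = 0.9528978 = (growth of GBP) / (growth of KRW).
KRW growth factor: 1 + 0.0669×2 = 1.133800.
So the GBP growth factor = 1.0803955.
(1.0803955 − 1)/T = 0.040198, i.e. 4.02%.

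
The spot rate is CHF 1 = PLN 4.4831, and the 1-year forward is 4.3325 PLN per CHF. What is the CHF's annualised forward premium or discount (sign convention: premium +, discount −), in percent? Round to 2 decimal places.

-3.36%

T = 1 year.
(F − S)/S = (4.3325 − 4.4831)/4.4831 = -0.0335928.
Annualise by dividing by T: -0.0335928 / 1 = -0.033593 → -3.36%.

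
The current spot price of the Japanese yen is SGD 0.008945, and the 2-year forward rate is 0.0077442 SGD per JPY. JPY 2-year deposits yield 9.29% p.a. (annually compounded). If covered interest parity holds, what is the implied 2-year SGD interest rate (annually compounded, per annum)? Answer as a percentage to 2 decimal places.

1.69%

T = 2 years.
F/S = 0.0077442/0.008945 = 0.8657574 = (growth of SGD) / (growth of JPY).
The JPY side grows by (1 + 0.0929)^2 = 1.1944304.
So the SGD growth factor = 1.034087.
Annualise: 1.034087^(1/2) − 1 = 0.016901 = 1.69%.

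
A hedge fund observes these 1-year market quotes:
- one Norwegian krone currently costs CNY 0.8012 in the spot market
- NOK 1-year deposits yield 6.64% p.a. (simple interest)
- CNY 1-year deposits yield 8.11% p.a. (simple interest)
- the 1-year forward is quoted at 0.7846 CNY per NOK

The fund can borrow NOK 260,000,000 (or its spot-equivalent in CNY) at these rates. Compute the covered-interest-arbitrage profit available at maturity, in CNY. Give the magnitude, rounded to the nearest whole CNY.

CNY 7,664,769

T = 1 year.
Route A — deposit NOK, sell forward: 260,000,000 × 1.066400 × 0.7846 = CNY 217,541,334.40.
Route B — convert at spot, deposit CNY: 260,000,000 × 0.8012 × 1.081100 = CNY 225,206,103.20.
The quoted forward undervalues NOK, so borrow NOK, convert to CNY at spot, deposit the CNY at 8.11%, and buy NOK forward at 0.7846 to cover the loan.
Arbitrage profit = |217,541,334.40 − 225,206,103.20| = CNY 7,664,769.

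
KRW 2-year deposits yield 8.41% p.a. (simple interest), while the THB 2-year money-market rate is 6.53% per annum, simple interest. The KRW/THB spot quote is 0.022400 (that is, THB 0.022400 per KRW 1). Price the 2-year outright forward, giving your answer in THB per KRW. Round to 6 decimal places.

T = 2 years.
THB growth factor: 1 + 0.0653×2 = 1.130600.
Growth of 1 KRW over T: 1 + 0.0841×2 = 1.168200.
So F = 0.0224 × 1.130600 / 1.168200 = 0.02167903 (THB/KRW).

0.021679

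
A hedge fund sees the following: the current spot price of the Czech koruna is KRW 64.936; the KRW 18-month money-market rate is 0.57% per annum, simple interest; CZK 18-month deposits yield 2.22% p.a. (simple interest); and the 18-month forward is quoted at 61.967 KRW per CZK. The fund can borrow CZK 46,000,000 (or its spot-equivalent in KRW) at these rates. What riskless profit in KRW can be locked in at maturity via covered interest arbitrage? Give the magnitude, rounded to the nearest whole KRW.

T = 18/12 years.
Invest the CZK and cover forward: 46,000,000 × 1.033300 × 61.967 = KRW 2,945,403,050.60.
Convert at spot and invest in KRW: 46,000,000 × 64.936 × 1.008550 = KRW 3,012,595,328.80.
The quoted forward undervalues CZK, so borrow CZK, convert to KRW at spot, deposit the KRW at 0.57%, and buy CZK forward at 61.967 to cover the loan.
Arbitrage profit = |2,945,403,050.60 − 3,012,595,328.80| = KRW 67,192,278.

KRW 67,192,278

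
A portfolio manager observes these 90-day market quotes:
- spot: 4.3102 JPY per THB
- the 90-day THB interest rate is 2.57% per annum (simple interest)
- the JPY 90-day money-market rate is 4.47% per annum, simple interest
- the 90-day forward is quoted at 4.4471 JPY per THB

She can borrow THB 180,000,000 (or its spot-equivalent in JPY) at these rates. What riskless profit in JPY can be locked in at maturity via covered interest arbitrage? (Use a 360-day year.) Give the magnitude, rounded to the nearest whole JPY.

T = 90/360 years.
Keep in THB, deliver into the forward: 180,000,000·1.006425·4.4471 = JPY 805,621,071.15.
Swap to JPY now, deposit: 180,000,000·4.3102·1.011175 = JPY 784,505,967.30.
The quoted forward overvalues THB, so borrow JPY, buy THB at spot, deposit the THB at 2.57%, and sell the proceeds forward at 4.4471.
The gap between the two covered legs is JPY 21,115,104.

JPY 21,115,104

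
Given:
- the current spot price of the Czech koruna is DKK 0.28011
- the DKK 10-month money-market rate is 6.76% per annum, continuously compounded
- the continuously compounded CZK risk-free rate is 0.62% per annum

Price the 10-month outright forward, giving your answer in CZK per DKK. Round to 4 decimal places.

T = 10/12 years.
DKK growth factor: e^(0.0676×10/12) = 1.0579503.
Growth of 1 CZK over T: e^(0.0062×10/12) = 1.005180.
CIP: F = S · (grow DKK)/(grow CZK) = 0.28011 × 1.0579503/1.005180 = 0.2948153 DKK per CZK.
Invert for CZK per DKK: 1 / 0.2948153 = 3.3920.

3.3920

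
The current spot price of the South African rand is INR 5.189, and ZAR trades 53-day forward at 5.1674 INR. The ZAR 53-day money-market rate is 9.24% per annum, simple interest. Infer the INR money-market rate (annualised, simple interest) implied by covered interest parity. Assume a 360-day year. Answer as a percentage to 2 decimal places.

6.37%

T = 53/360 years.
By CIP, F/S equals the INR-to-ZAR growth ratio: 5.1674/5.189 = 0.9958373.
The ZAR side grows by 1 + 0.0924×53/360 = 1.0136033.
That pins the INR growth at 1.009384.
r = (1.009384 − 1)/(53/360) = 0.063740 → 6.37%.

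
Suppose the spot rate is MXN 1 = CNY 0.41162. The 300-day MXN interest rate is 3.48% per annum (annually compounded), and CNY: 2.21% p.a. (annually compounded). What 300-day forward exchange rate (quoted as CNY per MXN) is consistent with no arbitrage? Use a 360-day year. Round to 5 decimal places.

T = 300/360 years.
CNY accumulates by (1 + 0.0221)^(300/360) = 1.018383.
MXN growth factor: (1 + 0.0348)^(300/360) = 1.028917.
So F = 0.41162 × 1.018383 / 1.028917 = 0.4074059 (CNY/MXN).

0.40741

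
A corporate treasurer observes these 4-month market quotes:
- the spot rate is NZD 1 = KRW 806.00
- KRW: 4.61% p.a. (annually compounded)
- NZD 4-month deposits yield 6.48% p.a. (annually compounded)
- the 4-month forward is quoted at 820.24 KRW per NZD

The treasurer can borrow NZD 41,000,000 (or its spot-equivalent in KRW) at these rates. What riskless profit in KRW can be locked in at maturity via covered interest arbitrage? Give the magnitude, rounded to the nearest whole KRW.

T = 4/12 years.
Invest the NZD and cover forward: 41,000,000 × 1.021149543395 × 820.24 = KRW 34,341,095,760.45.
Convert at spot and invest in KRW: 41,000,000 × 806.00 × 1.015136400089 = KRW 33,546,197,477.34.
The quoted forward overvalues NZD, so borrow KRW, buy NZD at spot, deposit the NZD at 6.48%, and sell the proceeds forward at 820.24.
Arbitrage profit = |34,341,095,760.45 − 33,546,197,477.34| = KRW 794,898,283.

KRW 794,898,283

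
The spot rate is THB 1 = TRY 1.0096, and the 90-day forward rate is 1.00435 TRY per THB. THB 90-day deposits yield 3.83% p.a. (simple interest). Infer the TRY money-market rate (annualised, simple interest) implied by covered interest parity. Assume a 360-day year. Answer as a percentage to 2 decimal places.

T = 90/360 years.
CIP gives F = S · g_TRY/g_THB, so g_TRY/g_THB = 1.00435/1.0096 = 0.9947999.
THB growth factor: 1 + 0.0383×90/360 = 1.009575.
So the TRY growth factor = 1.0043251.
r = (1.0043251 − 1)/(90/360) = 0.017300 → 1.73%.

1.73%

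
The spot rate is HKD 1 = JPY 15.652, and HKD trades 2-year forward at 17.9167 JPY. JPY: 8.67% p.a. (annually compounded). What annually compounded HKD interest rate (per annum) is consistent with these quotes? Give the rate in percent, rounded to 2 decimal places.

1.57%

T = 2 years.
CIP gives F = S · g_JPY/g_HKD, so g_JPY/g_HKD = 17.9167/15.652 = 1.1446908.
JPY growth factor: (1 + 0.0867)^2 = 1.1809169.
Hence g_HKD = 1.0316471.
Annualise: 1.0316471^(1/2) − 1 = 0.015700 = 1.57%.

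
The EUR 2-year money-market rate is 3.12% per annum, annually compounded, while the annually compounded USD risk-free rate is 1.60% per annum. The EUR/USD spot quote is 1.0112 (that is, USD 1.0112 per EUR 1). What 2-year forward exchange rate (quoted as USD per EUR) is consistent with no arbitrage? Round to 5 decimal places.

0.98161

T = 2 years.
USD growth factor: (1 + 0.0160)^2 = 1.032256.
Growth of 1 EUR over T: (1 + 0.0312)^2 = 1.0633734.
CIP: F = S · (grow USD)/(grow EUR) = 1.0112 × 1.032256/1.0633734 = 0.9816093 USD per EUR.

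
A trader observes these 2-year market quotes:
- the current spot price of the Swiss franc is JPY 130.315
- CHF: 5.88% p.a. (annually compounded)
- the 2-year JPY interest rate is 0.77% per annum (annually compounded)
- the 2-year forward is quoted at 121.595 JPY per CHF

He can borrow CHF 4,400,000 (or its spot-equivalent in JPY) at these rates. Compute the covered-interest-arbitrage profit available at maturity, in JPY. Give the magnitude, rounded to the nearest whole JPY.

T = 2 years.
Keep in CHF, deliver into the forward: 4,400,000·1.12105744·121.595 = JPY 599,785,909.43.
Swap to JPY now, deposit: 4,400,000·130.315·1.01545929 = JPY 582,250,140.46.
The quoted forward overvalues CHF, so borrow JPY, buy CHF at spot, deposit the CHF at 5.88%, and sell the proceeds forward at 121.595.
The gap between the two covered legs is JPY 17,535,769.

JPY 17,535,769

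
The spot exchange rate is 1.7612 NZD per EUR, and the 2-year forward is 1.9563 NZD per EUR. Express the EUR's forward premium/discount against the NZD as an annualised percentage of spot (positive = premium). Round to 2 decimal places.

+5.54%

T = 2 years.
Period premium: (1.9563 − 1.7612)/1.7612 = 0.1107767.
×(1/T) gives 5.54% p.a.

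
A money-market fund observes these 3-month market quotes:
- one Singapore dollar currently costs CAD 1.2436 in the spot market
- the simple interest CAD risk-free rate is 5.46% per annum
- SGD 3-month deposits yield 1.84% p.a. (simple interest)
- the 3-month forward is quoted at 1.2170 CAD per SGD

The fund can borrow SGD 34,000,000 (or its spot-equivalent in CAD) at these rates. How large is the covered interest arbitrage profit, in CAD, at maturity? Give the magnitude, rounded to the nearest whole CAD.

CAD 1,291,216

T = 3/12 years.
Invest the SGD and cover forward: 34,000,000 × 1.004600 × 1.2170 = CAD 41,568,338.80.
Convert at spot and invest in CAD: 34,000,000 × 1.2436 × 1.013650 = CAD 42,859,554.76.
The quoted forward undervalues SGD, so borrow SGD, convert to CAD at spot, deposit the CAD at 5.46%, and buy SGD forward at 1.2170 to cover the loan.
Profit = 42,859,554.76 − 41,568,338.80 = CAD 1,291,216.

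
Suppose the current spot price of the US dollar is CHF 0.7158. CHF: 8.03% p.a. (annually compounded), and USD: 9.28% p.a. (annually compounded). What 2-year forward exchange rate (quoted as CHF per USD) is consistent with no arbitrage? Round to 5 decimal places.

T = 2 years.
Growth of 1 CHF over T: (1 + 0.0803)^2 = 1.1670481.
USD accumulates by (1 + 0.0928)^2 = 1.1942118.
CIP: F = S · (grow CHF)/(grow USD) = 0.7158 × 1.1670481/1.1942118 = 0.6995183 CHF per USD.

0.69952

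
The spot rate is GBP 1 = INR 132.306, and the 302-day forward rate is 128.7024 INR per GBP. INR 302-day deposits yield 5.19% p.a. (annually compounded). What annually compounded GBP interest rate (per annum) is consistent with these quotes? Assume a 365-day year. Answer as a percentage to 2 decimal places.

T = 302/365 years.
CIP gives F = S · g_INR/g_GBP, so g_INR/g_GBP = 128.7024/132.306 = 0.9727631.
The INR side grows by (1 + 0.0519)^(302/365) = 1.0427534.
So the GBP growth factor = 1.071950.
Annualise: 1.071950^(365/302) − 1 = 0.087600 = 8.76%.

8.76%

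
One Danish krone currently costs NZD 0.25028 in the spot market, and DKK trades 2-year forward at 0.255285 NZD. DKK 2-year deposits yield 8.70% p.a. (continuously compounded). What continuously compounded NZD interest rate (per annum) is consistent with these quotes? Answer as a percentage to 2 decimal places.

T = 2 years.
By CIP, F/S equals the NZD-to-DKK growth ratio: 0.255285/0.25028 = 1.0199976.
DKK growth factor: e^(0.0870×2) = 1.1900556.
That pins the NZD growth at 1.2138539.
r = ln(1.2138539)/2 = 0.096900 → 9.69%.

9.69%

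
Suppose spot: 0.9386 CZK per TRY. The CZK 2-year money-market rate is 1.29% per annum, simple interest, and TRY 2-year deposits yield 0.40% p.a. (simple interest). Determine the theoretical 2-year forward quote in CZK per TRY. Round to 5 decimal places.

0.95517

T = 2 years.
Growth of 1 CZK over T: 1 + 0.0129×2 = 1.025800.
Growth of 1 TRY over T: 1 + 0.0040×2 = 1.008000.
Forward (CZK per TRY) = 0.9386 × 1.025800 / 1.008000 = 0.9551745.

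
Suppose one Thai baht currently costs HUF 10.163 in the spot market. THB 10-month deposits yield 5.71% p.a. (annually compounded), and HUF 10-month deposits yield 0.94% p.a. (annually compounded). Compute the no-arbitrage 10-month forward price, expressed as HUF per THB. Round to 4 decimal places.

T = 10/12 years.
HUF accumulates by (1 + 0.0094)^(10/12) = 1.0078272.
THB accumulates by (1 + 0.0571)^(10/12) = 1.0473618.
So F = 10.163 × 1.0078272 / 1.0473618 = 9.779379 (HUF/THB).

9.7794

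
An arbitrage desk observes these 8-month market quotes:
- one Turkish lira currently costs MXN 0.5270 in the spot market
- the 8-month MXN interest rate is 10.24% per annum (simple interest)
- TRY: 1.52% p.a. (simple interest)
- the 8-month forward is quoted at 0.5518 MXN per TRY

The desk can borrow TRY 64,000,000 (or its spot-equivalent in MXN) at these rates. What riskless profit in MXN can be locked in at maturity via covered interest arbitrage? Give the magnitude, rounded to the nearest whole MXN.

T = 8/12 years.
Keep in TRY, deliver into the forward: 64,000,000·1.0101333333·0.5518 = MXN 35,673,060.69.
Swap to MXN now, deposit: 64,000,000·0.5270·1.0682666667 = MXN 36,030,498.13.
The quoted forward undervalues TRY, so borrow TRY, convert to MXN at spot, deposit the MXN at 10.24%, and buy TRY forward at 0.5518 to cover the loan.
Arbitrage profit = |35,673,060.69 − 36,030,498.13| = MXN 357,437.

MXN 357,437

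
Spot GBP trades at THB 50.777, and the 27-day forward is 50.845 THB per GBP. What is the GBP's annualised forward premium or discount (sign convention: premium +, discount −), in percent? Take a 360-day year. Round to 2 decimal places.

+1.79%

T = 27/360 years.
GBP trades forward at +0.13392% vs spot over the period.
×(1/T) gives 1.79% p.a.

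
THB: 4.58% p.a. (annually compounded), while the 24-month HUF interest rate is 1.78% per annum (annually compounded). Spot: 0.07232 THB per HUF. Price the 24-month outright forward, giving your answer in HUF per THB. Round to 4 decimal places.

13.0969

T = 2 years.
THB accumulates by (1 + 0.0458)^2 = 1.09369764.
HUF accumulates by (1 + 0.0178)^2 = 1.03591684.
So F = 0.07232 × 1.09369764 / 1.03591684 = 0.076353825 (THB/HUF).
Invert for HUF per THB: 1 / 0.076353825 = 13.0969.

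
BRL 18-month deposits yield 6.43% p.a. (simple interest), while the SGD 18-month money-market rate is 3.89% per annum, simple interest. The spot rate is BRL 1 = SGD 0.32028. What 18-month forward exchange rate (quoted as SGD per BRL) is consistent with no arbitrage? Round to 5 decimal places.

T = 18/12 years.
SGD growth factor: 1 + 0.0389×18/12 = 1.058350.
BRL accumulates by 1 + 0.0643×18/12 = 1.096450.
So F = 0.32028 × 1.058350 / 1.096450 = 0.3091507 (SGD/BRL).

0.30915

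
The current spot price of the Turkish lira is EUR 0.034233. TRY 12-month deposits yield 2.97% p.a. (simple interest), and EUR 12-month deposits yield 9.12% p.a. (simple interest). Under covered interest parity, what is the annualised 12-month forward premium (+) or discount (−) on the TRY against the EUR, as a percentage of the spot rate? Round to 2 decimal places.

T = 1 year.
F = S · g_EUR/g_TRY = 0.034233 × 1.091200/1.029700 = 0.036277605.
(F − S)/S ÷ T = (0.036277605 − 0.034233)/0.034233/1 = 0.059726 → 5.97%.

+5.97%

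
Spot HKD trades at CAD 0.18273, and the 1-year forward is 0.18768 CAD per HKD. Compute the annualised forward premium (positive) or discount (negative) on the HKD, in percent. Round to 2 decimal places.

+2.71%

T = 1 year.
Period premium: (0.18768 − 0.18273)/0.18273 = 0.0270891.
Annualise by dividing by T: 0.0270891 / 1 = 0.027089 → 2.71%.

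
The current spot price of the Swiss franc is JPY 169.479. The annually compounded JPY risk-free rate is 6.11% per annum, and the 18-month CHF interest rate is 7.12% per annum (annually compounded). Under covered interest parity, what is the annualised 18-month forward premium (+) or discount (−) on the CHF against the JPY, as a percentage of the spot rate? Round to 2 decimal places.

-0.94%

T = 18/12 years.
No-arbitrage forward: 169.479 × 1.093036 / 1.1086791 = 167.087707 JPY/CHF.
Annualised premium = (F − S)/S × (1/T) = (167.087707 − 169.479)/169.479 ÷ (18/12) = -0.94%.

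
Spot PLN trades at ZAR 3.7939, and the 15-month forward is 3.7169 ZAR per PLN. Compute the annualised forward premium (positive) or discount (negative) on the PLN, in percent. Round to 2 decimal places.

T = 15/12 years.
Period premium: (3.7169 − 3.7939)/3.7939 = -0.0202957.
Annualise by dividing by T: -0.0202957 / (15/12) = -0.016237 → -1.62%.

-1.62%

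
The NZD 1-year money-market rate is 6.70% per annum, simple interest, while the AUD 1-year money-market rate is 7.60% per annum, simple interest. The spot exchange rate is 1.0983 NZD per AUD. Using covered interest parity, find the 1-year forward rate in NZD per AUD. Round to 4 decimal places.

1.0891

T = 1 year.
NZD growth factor: 1 + 0.0670×1 = 1.067000.
Growth of 1 AUD over T: 1 + 0.0760×1 = 1.076000.
CIP: F = S · (grow NZD)/(grow AUD) = 1.0983 × 1.067000/1.076000 = 1.089113 NZD per AUD.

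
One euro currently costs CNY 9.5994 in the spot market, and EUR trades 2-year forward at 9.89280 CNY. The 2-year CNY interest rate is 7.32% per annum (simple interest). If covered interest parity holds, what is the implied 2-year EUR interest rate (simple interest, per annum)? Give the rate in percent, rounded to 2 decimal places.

T = 2 years.
By CIP, F/S equals the CNY-to-EUR growth ratio: 9.8928/9.5994 = 1.0305644.
CNY growth factor: 1 + 0.0732×2 = 1.146400.
So the EUR growth factor = 1.1124002.
r = (1.1124002 − 1)/2 = 0.056200 → 5.62%.

5.62%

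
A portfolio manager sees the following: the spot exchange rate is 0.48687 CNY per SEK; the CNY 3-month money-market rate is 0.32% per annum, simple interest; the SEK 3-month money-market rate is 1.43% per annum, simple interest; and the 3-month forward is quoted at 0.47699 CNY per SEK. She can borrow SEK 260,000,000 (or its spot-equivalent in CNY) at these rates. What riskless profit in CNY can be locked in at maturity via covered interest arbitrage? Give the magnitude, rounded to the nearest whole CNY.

T = 3/12 years.
Invest the SEK and cover forward: 260,000,000 × 1.003575 × 0.47699 = CNY 124,460,762.21.
Convert at spot and invest in CNY: 260,000,000 × 0.48687 × 1.000800 = CNY 126,687,468.96.
The quoted forward undervalues SEK, so borrow SEK, convert to CNY at spot, deposit the CNY at 0.32%, and buy SEK forward at 0.47699 to cover the loan.
Profit = 126,687,468.96 − 124,460,762.21 = CNY 2,226,707.

CNY 2,226,707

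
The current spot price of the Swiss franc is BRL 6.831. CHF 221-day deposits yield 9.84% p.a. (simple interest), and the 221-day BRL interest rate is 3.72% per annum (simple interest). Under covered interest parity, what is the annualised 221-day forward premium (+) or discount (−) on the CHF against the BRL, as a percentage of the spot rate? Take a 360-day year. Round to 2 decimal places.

-5.77%

T = 221/360 years.
F = S · g_BRL/g_CHF = 6.831 × 1.0228367/1.0604067 = 6.588979.
Annualised premium = (F − S)/S × (1/T) = (6.588979 − 6.831)/6.831 ÷ (221/360) = -5.77%.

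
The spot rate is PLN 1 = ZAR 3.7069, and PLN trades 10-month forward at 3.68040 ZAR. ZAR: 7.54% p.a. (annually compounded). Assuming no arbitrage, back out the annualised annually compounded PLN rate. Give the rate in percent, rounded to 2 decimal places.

T = 10/12 years.
F/S = 3.6804/3.7069 = 0.9928512 = (growth of ZAR) / (growth of PLN).
The ZAR side grows by (1 + 0.0754)^(10/12) = 1.0624497.
That pins the PLN growth at 1.0700996.
r = 1.0700996^(12/10) − 1 = 0.084699 → 8.47%.

8.47%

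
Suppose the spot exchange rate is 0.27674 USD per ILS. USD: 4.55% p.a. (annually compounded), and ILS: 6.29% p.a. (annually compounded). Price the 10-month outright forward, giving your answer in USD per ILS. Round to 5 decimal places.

0.27296

T = 10/12 years.
Growth of 1 USD over T: (1 + 0.0455)^(10/12) = 1.0377754.
ILS growth factor: (1 + 0.0629)^(10/12) = 1.0521484.
Forward (USD per ILS) = 0.27674 × 1.0377754 / 1.0521484 = 0.2729596.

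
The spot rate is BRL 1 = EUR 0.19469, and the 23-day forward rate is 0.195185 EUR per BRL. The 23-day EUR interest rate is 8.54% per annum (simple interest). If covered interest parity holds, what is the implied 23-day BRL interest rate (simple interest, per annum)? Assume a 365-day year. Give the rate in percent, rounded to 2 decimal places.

T = 23/365 years.
F/S = 0.195185/0.19469 = 1.0025425 = (growth of EUR) / (growth of BRL).
The EUR side grows by 1 + 0.0854×23/365 = 1.0053814.
That pins the BRL growth at 1.0028317.
(1.0028317 − 1)/T = 0.044938, i.e. 4.49%.

4.49%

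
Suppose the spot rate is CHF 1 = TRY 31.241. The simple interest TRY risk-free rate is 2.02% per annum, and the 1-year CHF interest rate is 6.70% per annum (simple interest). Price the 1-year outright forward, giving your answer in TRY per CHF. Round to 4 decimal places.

T = 1 year.
Growth of 1 TRY over T: 1 + 0.0202×1 = 1.020200.
CHF accumulates by 1 + 0.0670×1 = 1.067000.
So F = 31.241 × 1.020200 / 1.067000 = 29.870729 (TRY/CHF).

29.8707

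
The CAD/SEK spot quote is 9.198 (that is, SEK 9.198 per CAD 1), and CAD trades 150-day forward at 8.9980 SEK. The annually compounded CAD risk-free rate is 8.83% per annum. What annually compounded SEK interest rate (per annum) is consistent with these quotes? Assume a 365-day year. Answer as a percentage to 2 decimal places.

3.16%

T = 150/365 years.
F/S = 8.998/9.198 = 0.9782561 = (growth of SEK) / (growth of CAD).
The CAD side grows by (1 + 0.0883)^(150/365) = 1.0353857.
That pins the SEK growth at 1.0128724.
r = 1.0128724^(365/150) − 1 = 0.031612 → 3.16%.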